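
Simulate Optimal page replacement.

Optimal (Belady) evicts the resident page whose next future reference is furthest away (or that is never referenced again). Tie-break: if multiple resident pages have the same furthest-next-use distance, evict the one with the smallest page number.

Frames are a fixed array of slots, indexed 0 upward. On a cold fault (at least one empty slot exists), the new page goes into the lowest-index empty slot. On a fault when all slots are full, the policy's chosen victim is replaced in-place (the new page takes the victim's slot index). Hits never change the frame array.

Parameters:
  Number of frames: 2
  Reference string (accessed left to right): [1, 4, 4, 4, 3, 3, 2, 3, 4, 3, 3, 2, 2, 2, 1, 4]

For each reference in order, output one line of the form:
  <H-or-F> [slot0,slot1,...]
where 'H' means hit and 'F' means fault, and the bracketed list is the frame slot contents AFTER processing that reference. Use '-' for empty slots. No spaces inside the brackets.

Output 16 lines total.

F [1,-]
F [1,4]
H [1,4]
H [1,4]
F [3,4]
H [3,4]
F [3,2]
H [3,2]
F [3,4]
H [3,4]
H [3,4]
F [2,4]
H [2,4]
H [2,4]
F [1,4]
H [1,4]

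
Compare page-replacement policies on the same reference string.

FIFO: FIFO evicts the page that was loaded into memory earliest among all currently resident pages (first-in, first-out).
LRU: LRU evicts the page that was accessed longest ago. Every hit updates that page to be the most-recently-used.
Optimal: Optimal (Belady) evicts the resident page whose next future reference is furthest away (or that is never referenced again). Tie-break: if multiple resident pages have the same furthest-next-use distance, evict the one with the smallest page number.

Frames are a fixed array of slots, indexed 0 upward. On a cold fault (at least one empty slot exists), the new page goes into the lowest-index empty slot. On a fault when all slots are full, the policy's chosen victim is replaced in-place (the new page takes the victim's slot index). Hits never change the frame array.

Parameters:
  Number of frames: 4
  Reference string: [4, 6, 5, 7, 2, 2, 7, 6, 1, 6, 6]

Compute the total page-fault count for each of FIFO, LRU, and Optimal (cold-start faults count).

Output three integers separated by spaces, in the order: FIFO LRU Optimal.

--- FIFO ---
  step 0: ref 4 -> FAULT, frames=[4,-,-,-] (faults so far: 1)
  step 1: ref 6 -> FAULT, frames=[4,6,-,-] (faults so far: 2)
  step 2: ref 5 -> FAULT, frames=[4,6,5,-] (faults so far: 3)
  step 3: ref 7 -> FAULT, frames=[4,6,5,7] (faults so far: 4)
  step 4: ref 2 -> FAULT, evict 4, frames=[2,6,5,7] (faults so far: 5)
  step 5: ref 2 -> HIT, frames=[2,6,5,7] (faults so far: 5)
  step 6: ref 7 -> HIT, frames=[2,6,5,7] (faults so far: 5)
  step 7: ref 6 -> HIT, frames=[2,6,5,7] (faults so far: 5)
  step 8: ref 1 -> FAULT, evict 6, frames=[2,1,5,7] (faults so far: 6)
  step 9: ref 6 -> FAULT, evict 5, frames=[2,1,6,7] (faults so far: 7)
  step 10: ref 6 -> HIT, frames=[2,1,6,7] (faults so far: 7)
  FIFO total faults: 7
--- LRU ---
  step 0: ref 4 -> FAULT, frames=[4,-,-,-] (faults so far: 1)
  step 1: ref 6 -> FAULT, frames=[4,6,-,-] (faults so far: 2)
  step 2: ref 5 -> FAULT, frames=[4,6,5,-] (faults so far: 3)
  step 3: ref 7 -> FAULT, frames=[4,6,5,7] (faults so far: 4)
  step 4: ref 2 -> FAULT, evict 4, frames=[2,6,5,7] (faults so far: 5)
  step 5: ref 2 -> HIT, frames=[2,6,5,7] (faults so far: 5)
  step 6: ref 7 -> HIT, frames=[2,6,5,7] (faults so far: 5)
  step 7: ref 6 -> HIT, frames=[2,6,5,7] (faults so far: 5)
  step 8: ref 1 -> FAULT, evict 5, frames=[2,6,1,7] (faults so far: 6)
  step 9: ref 6 -> HIT, frames=[2,6,1,7] (faults so far: 6)
  step 10: ref 6 -> HIT, frames=[2,6,1,7] (faults so far: 6)
  LRU total faults: 6
--- Optimal ---
  step 0: ref 4 -> FAULT, frames=[4,-,-,-] (faults so far: 1)
  step 1: ref 6 -> FAULT, frames=[4,6,-,-] (faults so far: 2)
  step 2: ref 5 -> FAULT, frames=[4,6,5,-] (faults so far: 3)
  step 3: ref 7 -> FAULT, frames=[4,6,5,7] (faults so far: 4)
  step 4: ref 2 -> FAULT, evict 4, frames=[2,6,5,7] (faults so far: 5)
  step 5: ref 2 -> HIT, frames=[2,6,5,7] (faults so far: 5)
  step 6: ref 7 -> HIT, frames=[2,6,5,7] (faults so far: 5)
  step 7: ref 6 -> HIT, frames=[2,6,5,7] (faults so far: 5)
  step 8: ref 1 -> FAULT, evict 2, frames=[1,6,5,7] (faults so far: 6)
  step 9: ref 6 -> HIT, frames=[1,6,5,7] (faults so far: 6)
  step 10: ref 6 -> HIT, frames=[1,6,5,7] (faults so far: 6)
  Optimal total faults: 6

Answer: 7 6 6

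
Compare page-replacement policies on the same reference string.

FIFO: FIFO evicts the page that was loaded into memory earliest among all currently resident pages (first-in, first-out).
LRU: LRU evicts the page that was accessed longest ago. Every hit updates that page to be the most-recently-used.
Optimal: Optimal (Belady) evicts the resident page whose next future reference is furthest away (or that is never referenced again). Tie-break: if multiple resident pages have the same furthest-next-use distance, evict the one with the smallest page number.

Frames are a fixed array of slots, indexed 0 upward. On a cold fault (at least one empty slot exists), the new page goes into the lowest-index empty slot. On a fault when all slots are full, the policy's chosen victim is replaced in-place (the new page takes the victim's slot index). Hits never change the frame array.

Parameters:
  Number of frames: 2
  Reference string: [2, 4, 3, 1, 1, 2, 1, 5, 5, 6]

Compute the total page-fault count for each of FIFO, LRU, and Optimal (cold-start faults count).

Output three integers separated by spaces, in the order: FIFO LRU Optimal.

--- FIFO ---
  step 0: ref 2 -> FAULT, frames=[2,-] (faults so far: 1)
  step 1: ref 4 -> FAULT, frames=[2,4] (faults so far: 2)
  step 2: ref 3 -> FAULT, evict 2, frames=[3,4] (faults so far: 3)
  step 3: ref 1 -> FAULT, evict 4, frames=[3,1] (faults so far: 4)
  step 4: ref 1 -> HIT, frames=[3,1] (faults so far: 4)
  step 5: ref 2 -> FAULT, evict 3, frames=[2,1] (faults so far: 5)
  step 6: ref 1 -> HIT, frames=[2,1] (faults so far: 5)
  step 7: ref 5 -> FAULT, evict 1, frames=[2,5] (faults so far: 6)
  step 8: ref 5 -> HIT, frames=[2,5] (faults so far: 6)
  step 9: ref 6 -> FAULT, evict 2, frames=[6,5] (faults so far: 7)
  FIFO total faults: 7
--- LRU ---
  step 0: ref 2 -> FAULT, frames=[2,-] (faults so far: 1)
  step 1: ref 4 -> FAULT, frames=[2,4] (faults so far: 2)
  step 2: ref 3 -> FAULT, evict 2, frames=[3,4] (faults so far: 3)
  step 3: ref 1 -> FAULT, evict 4, frames=[3,1] (faults so far: 4)
  step 4: ref 1 -> HIT, frames=[3,1] (faults so far: 4)
  step 5: ref 2 -> FAULT, evict 3, frames=[2,1] (faults so far: 5)
  step 6: ref 1 -> HIT, frames=[2,1] (faults so far: 5)
  step 7: ref 5 -> FAULT, evict 2, frames=[5,1] (faults so far: 6)
  step 8: ref 5 -> HIT, frames=[5,1] (faults so far: 6)
  step 9: ref 6 -> FAULT, evict 1, frames=[5,6] (faults so far: 7)
  LRU total faults: 7
--- Optimal ---
  step 0: ref 2 -> FAULT, frames=[2,-] (faults so far: 1)
  step 1: ref 4 -> FAULT, frames=[2,4] (faults so far: 2)
  step 2: ref 3 -> FAULT, evict 4, frames=[2,3] (faults so far: 3)
  step 3: ref 1 -> FAULT, evict 3, frames=[2,1] (faults so far: 4)
  step 4: ref 1 -> HIT, frames=[2,1] (faults so far: 4)
  step 5: ref 2 -> HIT, frames=[2,1] (faults so far: 4)
  step 6: ref 1 -> HIT, frames=[2,1] (faults so far: 4)
  step 7: ref 5 -> FAULT, evict 1, frames=[2,5] (faults so far: 5)
  step 8: ref 5 -> HIT, frames=[2,5] (faults so far: 5)
  step 9: ref 6 -> FAULT, evict 2, frames=[6,5] (faults so far: 6)
  Optimal total faults: 6

Answer: 7 7 6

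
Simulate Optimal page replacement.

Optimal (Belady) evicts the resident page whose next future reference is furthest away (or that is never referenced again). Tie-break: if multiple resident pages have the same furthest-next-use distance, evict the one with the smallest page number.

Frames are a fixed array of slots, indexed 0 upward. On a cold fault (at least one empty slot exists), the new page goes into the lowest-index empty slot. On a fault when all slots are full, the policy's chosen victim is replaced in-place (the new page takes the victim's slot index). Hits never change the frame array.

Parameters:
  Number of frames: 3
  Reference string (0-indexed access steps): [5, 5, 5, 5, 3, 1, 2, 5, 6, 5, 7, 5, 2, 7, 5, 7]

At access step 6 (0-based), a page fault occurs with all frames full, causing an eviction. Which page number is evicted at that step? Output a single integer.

Step 0: ref 5 -> FAULT, frames=[5,-,-]
Step 1: ref 5 -> HIT, frames=[5,-,-]
Step 2: ref 5 -> HIT, frames=[5,-,-]
Step 3: ref 5 -> HIT, frames=[5,-,-]
Step 4: ref 3 -> FAULT, frames=[5,3,-]
Step 5: ref 1 -> FAULT, frames=[5,3,1]
Step 6: ref 2 -> FAULT, evict 1, frames=[5,3,2]
At step 6: evicted page 1

Answer: 1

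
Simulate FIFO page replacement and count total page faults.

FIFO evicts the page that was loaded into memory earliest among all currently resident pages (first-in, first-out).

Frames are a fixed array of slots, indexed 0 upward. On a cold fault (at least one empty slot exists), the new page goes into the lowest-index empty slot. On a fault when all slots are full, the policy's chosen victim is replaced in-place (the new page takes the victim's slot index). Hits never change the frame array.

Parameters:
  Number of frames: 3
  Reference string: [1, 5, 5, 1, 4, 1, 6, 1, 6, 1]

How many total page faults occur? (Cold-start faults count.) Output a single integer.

Step 0: ref 1 → FAULT, frames=[1,-,-]
Step 1: ref 5 → FAULT, frames=[1,5,-]
Step 2: ref 5 → HIT, frames=[1,5,-]
Step 3: ref 1 → HIT, frames=[1,5,-]
Step 4: ref 4 → FAULT, frames=[1,5,4]
Step 5: ref 1 → HIT, frames=[1,5,4]
Step 6: ref 6 → FAULT (evict 1), frames=[6,5,4]
Step 7: ref 1 → FAULT (evict 5), frames=[6,1,4]
Step 8: ref 6 → HIT, frames=[6,1,4]
Step 9: ref 1 → HIT, frames=[6,1,4]
Total faults: 5

Answer: 5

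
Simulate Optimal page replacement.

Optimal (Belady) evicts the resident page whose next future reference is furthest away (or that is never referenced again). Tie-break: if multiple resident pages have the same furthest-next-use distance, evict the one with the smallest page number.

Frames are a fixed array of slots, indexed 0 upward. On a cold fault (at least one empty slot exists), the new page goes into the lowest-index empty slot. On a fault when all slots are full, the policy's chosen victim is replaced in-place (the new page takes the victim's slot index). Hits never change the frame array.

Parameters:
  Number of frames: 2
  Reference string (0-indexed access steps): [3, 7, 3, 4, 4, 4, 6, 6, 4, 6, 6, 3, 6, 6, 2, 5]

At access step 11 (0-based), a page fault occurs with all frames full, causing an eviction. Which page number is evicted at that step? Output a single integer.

Answer: 4

Derivation:
Step 0: ref 3 -> FAULT, frames=[3,-]
Step 1: ref 7 -> FAULT, frames=[3,7]
Step 2: ref 3 -> HIT, frames=[3,7]
Step 3: ref 4 -> FAULT, evict 7, frames=[3,4]
Step 4: ref 4 -> HIT, frames=[3,4]
Step 5: ref 4 -> HIT, frames=[3,4]
Step 6: ref 6 -> FAULT, evict 3, frames=[6,4]
Step 7: ref 6 -> HIT, frames=[6,4]
Step 8: ref 4 -> HIT, frames=[6,4]
Step 9: ref 6 -> HIT, frames=[6,4]
Step 10: ref 6 -> HIT, frames=[6,4]
Step 11: ref 3 -> FAULT, evict 4, frames=[6,3]
At step 11: evicted page 4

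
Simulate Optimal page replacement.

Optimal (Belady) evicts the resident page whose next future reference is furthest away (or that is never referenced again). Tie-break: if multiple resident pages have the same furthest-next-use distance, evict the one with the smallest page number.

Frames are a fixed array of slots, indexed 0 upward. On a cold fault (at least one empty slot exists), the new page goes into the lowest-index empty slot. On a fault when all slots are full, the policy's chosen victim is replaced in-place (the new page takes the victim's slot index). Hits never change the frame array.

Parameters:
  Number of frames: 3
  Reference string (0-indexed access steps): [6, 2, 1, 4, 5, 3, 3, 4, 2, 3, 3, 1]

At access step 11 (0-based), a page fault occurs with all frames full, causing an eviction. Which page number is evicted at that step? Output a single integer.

Answer: 2

Derivation:
Step 0: ref 6 -> FAULT, frames=[6,-,-]
Step 1: ref 2 -> FAULT, frames=[6,2,-]
Step 2: ref 1 -> FAULT, frames=[6,2,1]
Step 3: ref 4 -> FAULT, evict 6, frames=[4,2,1]
Step 4: ref 5 -> FAULT, evict 1, frames=[4,2,5]
Step 5: ref 3 -> FAULT, evict 5, frames=[4,2,3]
Step 6: ref 3 -> HIT, frames=[4,2,3]
Step 7: ref 4 -> HIT, frames=[4,2,3]
Step 8: ref 2 -> HIT, frames=[4,2,3]
Step 9: ref 3 -> HIT, frames=[4,2,3]
Step 10: ref 3 -> HIT, frames=[4,2,3]
Step 11: ref 1 -> FAULT, evict 2, frames=[4,1,3]
At step 11: evicted page 2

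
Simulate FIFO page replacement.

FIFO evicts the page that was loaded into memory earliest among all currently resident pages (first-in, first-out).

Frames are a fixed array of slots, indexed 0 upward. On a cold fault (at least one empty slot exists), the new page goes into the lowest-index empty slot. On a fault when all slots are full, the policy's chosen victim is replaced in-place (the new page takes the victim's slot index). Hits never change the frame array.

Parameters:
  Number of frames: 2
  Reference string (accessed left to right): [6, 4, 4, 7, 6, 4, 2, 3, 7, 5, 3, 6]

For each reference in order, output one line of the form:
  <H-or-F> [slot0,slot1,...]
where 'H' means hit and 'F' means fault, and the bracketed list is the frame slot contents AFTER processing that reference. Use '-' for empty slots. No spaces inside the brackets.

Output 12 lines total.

F [6,-]
F [6,4]
H [6,4]
F [7,4]
F [7,6]
F [4,6]
F [4,2]
F [3,2]
F [3,7]
F [5,7]
F [5,3]
F [6,3]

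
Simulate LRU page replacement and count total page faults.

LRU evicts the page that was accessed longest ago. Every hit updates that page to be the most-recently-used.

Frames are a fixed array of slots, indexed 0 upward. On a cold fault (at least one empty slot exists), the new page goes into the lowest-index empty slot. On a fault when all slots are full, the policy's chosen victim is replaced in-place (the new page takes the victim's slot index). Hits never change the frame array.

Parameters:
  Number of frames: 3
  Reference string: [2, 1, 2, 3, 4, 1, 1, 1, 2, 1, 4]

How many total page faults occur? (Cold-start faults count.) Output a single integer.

Step 0: ref 2 → FAULT, frames=[2,-,-]
Step 1: ref 1 → FAULT, frames=[2,1,-]
Step 2: ref 2 → HIT, frames=[2,1,-]
Step 3: ref 3 → FAULT, frames=[2,1,3]
Step 4: ref 4 → FAULT (evict 1), frames=[2,4,3]
Step 5: ref 1 → FAULT (evict 2), frames=[1,4,3]
Step 6: ref 1 → HIT, frames=[1,4,3]
Step 7: ref 1 → HIT, frames=[1,4,3]
Step 8: ref 2 → FAULT (evict 3), frames=[1,4,2]
Step 9: ref 1 → HIT, frames=[1,4,2]
Step 10: ref 4 → HIT, frames=[1,4,2]
Total faults: 6

Answer: 6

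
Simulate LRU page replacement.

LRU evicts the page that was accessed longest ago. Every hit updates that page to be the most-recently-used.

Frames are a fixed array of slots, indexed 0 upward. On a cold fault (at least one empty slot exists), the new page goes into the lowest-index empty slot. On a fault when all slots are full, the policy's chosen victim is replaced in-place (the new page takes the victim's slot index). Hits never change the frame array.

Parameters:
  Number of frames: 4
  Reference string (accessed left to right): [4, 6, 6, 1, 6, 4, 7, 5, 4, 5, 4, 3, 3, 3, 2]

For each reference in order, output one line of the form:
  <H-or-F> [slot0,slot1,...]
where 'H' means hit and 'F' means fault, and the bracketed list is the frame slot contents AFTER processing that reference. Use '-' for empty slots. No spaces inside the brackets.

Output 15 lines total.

F [4,-,-,-]
F [4,6,-,-]
H [4,6,-,-]
F [4,6,1,-]
H [4,6,1,-]
H [4,6,1,-]
F [4,6,1,7]
F [4,6,5,7]
H [4,6,5,7]
H [4,6,5,7]
H [4,6,5,7]
F [4,3,5,7]
H [4,3,5,7]
H [4,3,5,7]
F [4,3,5,2]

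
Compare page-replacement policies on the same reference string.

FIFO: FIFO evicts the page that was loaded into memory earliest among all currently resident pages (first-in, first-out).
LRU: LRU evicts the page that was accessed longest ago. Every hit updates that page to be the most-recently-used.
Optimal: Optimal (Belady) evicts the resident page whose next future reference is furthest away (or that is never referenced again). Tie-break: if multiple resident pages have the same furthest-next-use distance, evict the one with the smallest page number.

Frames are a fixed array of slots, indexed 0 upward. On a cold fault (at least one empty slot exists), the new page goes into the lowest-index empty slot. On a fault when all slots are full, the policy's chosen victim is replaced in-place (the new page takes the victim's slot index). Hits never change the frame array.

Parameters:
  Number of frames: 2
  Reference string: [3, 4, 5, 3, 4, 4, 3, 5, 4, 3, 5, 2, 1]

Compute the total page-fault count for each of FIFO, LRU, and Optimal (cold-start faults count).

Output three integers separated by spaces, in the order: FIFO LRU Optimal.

--- FIFO ---
  step 0: ref 3 -> FAULT, frames=[3,-] (faults so far: 1)
  step 1: ref 4 -> FAULT, frames=[3,4] (faults so far: 2)
  step 2: ref 5 -> FAULT, evict 3, frames=[5,4] (faults so far: 3)
  step 3: ref 3 -> FAULT, evict 4, frames=[5,3] (faults so far: 4)
  step 4: ref 4 -> FAULT, evict 5, frames=[4,3] (faults so far: 5)
  step 5: ref 4 -> HIT, frames=[4,3] (faults so far: 5)
  step 6: ref 3 -> HIT, frames=[4,3] (faults so far: 5)
  step 7: ref 5 -> FAULT, evict 3, frames=[4,5] (faults so far: 6)
  step 8: ref 4 -> HIT, frames=[4,5] (faults so far: 6)
  step 9: ref 3 -> FAULT, evict 4, frames=[3,5] (faults so far: 7)
  step 10: ref 5 -> HIT, frames=[3,5] (faults so far: 7)
  step 11: ref 2 -> FAULT, evict 5, frames=[3,2] (faults so far: 8)
  step 12: ref 1 -> FAULT, evict 3, frames=[1,2] (faults so far: 9)
  FIFO total faults: 9
--- LRU ---
  step 0: ref 3 -> FAULT, frames=[3,-] (faults so far: 1)
  step 1: ref 4 -> FAULT, frames=[3,4] (faults so far: 2)
  step 2: ref 5 -> FAULT, evict 3, frames=[5,4] (faults so far: 3)
  step 3: ref 3 -> FAULT, evict 4, frames=[5,3] (faults so far: 4)
  step 4: ref 4 -> FAULT, evict 5, frames=[4,3] (faults so far: 5)
  step 5: ref 4 -> HIT, frames=[4,3] (faults so far: 5)
  step 6: ref 3 -> HIT, frames=[4,3] (faults so far: 5)
  step 7: ref 5 -> FAULT, evict 4, frames=[5,3] (faults so far: 6)
  step 8: ref 4 -> FAULT, evict 3, frames=[5,4] (faults so far: 7)
  step 9: ref 3 -> FAULT, evict 5, frames=[3,4] (faults so far: 8)
  step 10: ref 5 -> FAULT, evict 4, frames=[3,5] (faults so far: 9)
  step 11: ref 2 -> FAULT, evict 3, frames=[2,5] (faults so far: 10)
  step 12: ref 1 -> FAULT, evict 5, frames=[2,1] (faults so far: 11)
  LRU total faults: 11
--- Optimal ---
  step 0: ref 3 -> FAULT, frames=[3,-] (faults so far: 1)
  step 1: ref 4 -> FAULT, frames=[3,4] (faults so far: 2)
  step 2: ref 5 -> FAULT, evict 4, frames=[3,5] (faults so far: 3)
  step 3: ref 3 -> HIT, frames=[3,5] (faults so far: 3)
  step 4: ref 4 -> FAULT, evict 5, frames=[3,4] (faults so far: 4)
  step 5: ref 4 -> HIT, frames=[3,4] (faults so far: 4)
  step 6: ref 3 -> HIT, frames=[3,4] (faults so far: 4)
  step 7: ref 5 -> FAULT, evict 3, frames=[5,4] (faults so far: 5)
  step 8: ref 4 -> HIT, frames=[5,4] (faults so far: 5)
  step 9: ref 3 -> FAULT, evict 4, frames=[5,3] (faults so far: 6)
  step 10: ref 5 -> HIT, frames=[5,3] (faults so far: 6)
  step 11: ref 2 -> FAULT, evict 3, frames=[5,2] (faults so far: 7)
  step 12: ref 1 -> FAULT, evict 2, frames=[5,1] (faults so far: 8)
  Optimal total faults: 8

Answer: 9 11 8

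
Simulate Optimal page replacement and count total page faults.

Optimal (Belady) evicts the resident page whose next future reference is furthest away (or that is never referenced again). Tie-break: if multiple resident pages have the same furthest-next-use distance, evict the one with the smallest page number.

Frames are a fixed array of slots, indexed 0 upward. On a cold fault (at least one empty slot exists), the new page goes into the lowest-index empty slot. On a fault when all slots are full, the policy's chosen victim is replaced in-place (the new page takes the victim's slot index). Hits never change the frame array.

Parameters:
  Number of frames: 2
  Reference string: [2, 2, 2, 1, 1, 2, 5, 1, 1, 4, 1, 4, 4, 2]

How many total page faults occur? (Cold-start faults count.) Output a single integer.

Answer: 5

Derivation:
Step 0: ref 2 → FAULT, frames=[2,-]
Step 1: ref 2 → HIT, frames=[2,-]
Step 2: ref 2 → HIT, frames=[2,-]
Step 3: ref 1 → FAULT, frames=[2,1]
Step 4: ref 1 → HIT, frames=[2,1]
Step 5: ref 2 → HIT, frames=[2,1]
Step 6: ref 5 → FAULT (evict 2), frames=[5,1]
Step 7: ref 1 → HIT, frames=[5,1]
Step 8: ref 1 → HIT, frames=[5,1]
Step 9: ref 4 → FAULT (evict 5), frames=[4,1]
Step 10: ref 1 → HIT, frames=[4,1]
Step 11: ref 4 → HIT, frames=[4,1]
Step 12: ref 4 → HIT, frames=[4,1]
Step 13: ref 2 → FAULT (evict 1), frames=[4,2]
Total faults: 5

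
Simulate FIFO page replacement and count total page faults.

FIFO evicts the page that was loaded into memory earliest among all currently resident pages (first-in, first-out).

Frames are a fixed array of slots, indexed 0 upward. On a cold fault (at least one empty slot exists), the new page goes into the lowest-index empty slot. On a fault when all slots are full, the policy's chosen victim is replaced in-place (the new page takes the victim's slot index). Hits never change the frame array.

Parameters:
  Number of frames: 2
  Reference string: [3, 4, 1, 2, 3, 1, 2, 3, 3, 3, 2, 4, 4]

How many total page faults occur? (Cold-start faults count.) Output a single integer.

Step 0: ref 3 → FAULT, frames=[3,-]
Step 1: ref 4 → FAULT, frames=[3,4]
Step 2: ref 1 → FAULT (evict 3), frames=[1,4]
Step 3: ref 2 → FAULT (evict 4), frames=[1,2]
Step 4: ref 3 → FAULT (evict 1), frames=[3,2]
Step 5: ref 1 → FAULT (evict 2), frames=[3,1]
Step 6: ref 2 → FAULT (evict 3), frames=[2,1]
Step 7: ref 3 → FAULT (evict 1), frames=[2,3]
Step 8: ref 3 → HIT, frames=[2,3]
Step 9: ref 3 → HIT, frames=[2,3]
Step 10: ref 2 → HIT, frames=[2,3]
Step 11: ref 4 → FAULT (evict 2), frames=[4,3]
Step 12: ref 4 → HIT, frames=[4,3]
Total faults: 9

Answer: 9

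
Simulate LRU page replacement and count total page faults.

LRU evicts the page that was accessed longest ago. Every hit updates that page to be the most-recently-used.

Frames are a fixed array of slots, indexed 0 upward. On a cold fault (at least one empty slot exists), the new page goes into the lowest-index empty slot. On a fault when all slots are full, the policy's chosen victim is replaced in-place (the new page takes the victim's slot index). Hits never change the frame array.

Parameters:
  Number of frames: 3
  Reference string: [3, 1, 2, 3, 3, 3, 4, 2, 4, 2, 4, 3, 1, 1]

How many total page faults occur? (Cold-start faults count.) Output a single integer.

Answer: 5

Derivation:
Step 0: ref 3 → FAULT, frames=[3,-,-]
Step 1: ref 1 → FAULT, frames=[3,1,-]
Step 2: ref 2 → FAULT, frames=[3,1,2]
Step 3: ref 3 → HIT, frames=[3,1,2]
Step 4: ref 3 → HIT, frames=[3,1,2]
Step 5: ref 3 → HIT, frames=[3,1,2]
Step 6: ref 4 → FAULT (evict 1), frames=[3,4,2]
Step 7: ref 2 → HIT, frames=[3,4,2]
Step 8: ref 4 → HIT, frames=[3,4,2]
Step 9: ref 2 → HIT, frames=[3,4,2]
Step 10: ref 4 → HIT, frames=[3,4,2]
Step 11: ref 3 → HIT, frames=[3,4,2]
Step 12: ref 1 → FAULT (evict 2), frames=[3,4,1]
Step 13: ref 1 → HIT, frames=[3,4,1]
Total faults: 5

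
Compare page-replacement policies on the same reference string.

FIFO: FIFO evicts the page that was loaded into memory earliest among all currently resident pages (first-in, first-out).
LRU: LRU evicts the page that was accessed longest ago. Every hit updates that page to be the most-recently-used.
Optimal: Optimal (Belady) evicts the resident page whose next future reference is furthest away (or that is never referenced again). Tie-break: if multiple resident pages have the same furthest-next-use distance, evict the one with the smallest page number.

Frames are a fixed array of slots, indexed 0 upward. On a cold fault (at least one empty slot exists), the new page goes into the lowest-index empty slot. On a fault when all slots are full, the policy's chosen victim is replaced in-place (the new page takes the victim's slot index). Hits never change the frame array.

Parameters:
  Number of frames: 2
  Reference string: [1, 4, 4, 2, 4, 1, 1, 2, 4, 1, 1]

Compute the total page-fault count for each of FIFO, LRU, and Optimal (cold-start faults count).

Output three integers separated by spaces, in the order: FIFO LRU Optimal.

--- FIFO ---
  step 0: ref 1 -> FAULT, frames=[1,-] (faults so far: 1)
  step 1: ref 4 -> FAULT, frames=[1,4] (faults so far: 2)
  step 2: ref 4 -> HIT, frames=[1,4] (faults so far: 2)
  step 3: ref 2 -> FAULT, evict 1, frames=[2,4] (faults so far: 3)
  step 4: ref 4 -> HIT, frames=[2,4] (faults so far: 3)
  step 5: ref 1 -> FAULT, evict 4, frames=[2,1] (faults so far: 4)
  step 6: ref 1 -> HIT, frames=[2,1] (faults so far: 4)
  step 7: ref 2 -> HIT, frames=[2,1] (faults so far: 4)
  step 8: ref 4 -> FAULT, evict 2, frames=[4,1] (faults so far: 5)
  step 9: ref 1 -> HIT, frames=[4,1] (faults so far: 5)
  step 10: ref 1 -> HIT, frames=[4,1] (faults so far: 5)
  FIFO total faults: 5
--- LRU ---
  step 0: ref 1 -> FAULT, frames=[1,-] (faults so far: 1)
  step 1: ref 4 -> FAULT, frames=[1,4] (faults so far: 2)
  step 2: ref 4 -> HIT, frames=[1,4] (faults so far: 2)
  step 3: ref 2 -> FAULT, evict 1, frames=[2,4] (faults so far: 3)
  step 4: ref 4 -> HIT, frames=[2,4] (faults so far: 3)
  step 5: ref 1 -> FAULT, evict 2, frames=[1,4] (faults so far: 4)
  step 6: ref 1 -> HIT, frames=[1,4] (faults so far: 4)
  step 7: ref 2 -> FAULT, evict 4, frames=[1,2] (faults so far: 5)
  step 8: ref 4 -> FAULT, evict 1, frames=[4,2] (faults so far: 6)
  step 9: ref 1 -> FAULT, evict 2, frames=[4,1] (faults so far: 7)
  step 10: ref 1 -> HIT, frames=[4,1] (faults so far: 7)
  LRU total faults: 7
--- Optimal ---
  step 0: ref 1 -> FAULT, frames=[1,-] (faults so far: 1)
  step 1: ref 4 -> FAULT, frames=[1,4] (faults so far: 2)
  step 2: ref 4 -> HIT, frames=[1,4] (faults so far: 2)
  step 3: ref 2 -> FAULT, evict 1, frames=[2,4] (faults so far: 3)
  step 4: ref 4 -> HIT, frames=[2,4] (faults so far: 3)
  step 5: ref 1 -> FAULT, evict 4, frames=[2,1] (faults so far: 4)
  step 6: ref 1 -> HIT, frames=[2,1] (faults so far: 4)
  step 7: ref 2 -> HIT, frames=[2,1] (faults so far: 4)
  step 8: ref 4 -> FAULT, evict 2, frames=[4,1] (faults so far: 5)
  step 9: ref 1 -> HIT, frames=[4,1] (faults so far: 5)
  step 10: ref 1 -> HIT, frames=[4,1] (faults so far: 5)
  Optimal total faults: 5

Answer: 5 7 5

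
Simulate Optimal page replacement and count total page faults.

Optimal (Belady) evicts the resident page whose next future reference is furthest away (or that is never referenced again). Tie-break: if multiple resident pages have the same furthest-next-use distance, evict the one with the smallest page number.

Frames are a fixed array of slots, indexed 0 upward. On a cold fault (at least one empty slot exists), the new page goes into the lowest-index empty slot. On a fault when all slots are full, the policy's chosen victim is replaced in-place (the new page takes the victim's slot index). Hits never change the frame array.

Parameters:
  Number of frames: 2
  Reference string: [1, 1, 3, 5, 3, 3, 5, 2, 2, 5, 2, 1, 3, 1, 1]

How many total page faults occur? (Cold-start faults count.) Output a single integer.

Answer: 6

Derivation:
Step 0: ref 1 → FAULT, frames=[1,-]
Step 1: ref 1 → HIT, frames=[1,-]
Step 2: ref 3 → FAULT, frames=[1,3]
Step 3: ref 5 → FAULT (evict 1), frames=[5,3]
Step 4: ref 3 → HIT, frames=[5,3]
Step 5: ref 3 → HIT, frames=[5,3]
Step 6: ref 5 → HIT, frames=[5,3]
Step 7: ref 2 → FAULT (evict 3), frames=[5,2]
Step 8: ref 2 → HIT, frames=[5,2]
Step 9: ref 5 → HIT, frames=[5,2]
Step 10: ref 2 → HIT, frames=[5,2]
Step 11: ref 1 → FAULT (evict 2), frames=[5,1]
Step 12: ref 3 → FAULT (evict 5), frames=[3,1]
Step 13: ref 1 → HIT, frames=[3,1]
Step 14: ref 1 → HIT, frames=[3,1]
Total faults: 6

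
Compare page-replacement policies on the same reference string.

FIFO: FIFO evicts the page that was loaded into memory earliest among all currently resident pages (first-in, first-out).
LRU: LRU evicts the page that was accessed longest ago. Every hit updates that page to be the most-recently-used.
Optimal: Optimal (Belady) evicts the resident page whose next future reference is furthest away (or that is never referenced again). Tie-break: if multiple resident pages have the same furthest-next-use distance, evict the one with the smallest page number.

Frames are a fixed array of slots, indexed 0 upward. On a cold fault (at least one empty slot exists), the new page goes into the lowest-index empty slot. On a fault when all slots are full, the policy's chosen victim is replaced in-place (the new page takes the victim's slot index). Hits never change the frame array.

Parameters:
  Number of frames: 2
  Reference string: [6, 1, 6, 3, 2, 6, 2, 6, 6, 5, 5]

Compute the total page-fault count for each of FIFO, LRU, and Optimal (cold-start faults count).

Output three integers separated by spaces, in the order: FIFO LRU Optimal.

--- FIFO ---
  step 0: ref 6 -> FAULT, frames=[6,-] (faults so far: 1)
  step 1: ref 1 -> FAULT, frames=[6,1] (faults so far: 2)
  step 2: ref 6 -> HIT, frames=[6,1] (faults so far: 2)
  step 3: ref 3 -> FAULT, evict 6, frames=[3,1] (faults so far: 3)
  step 4: ref 2 -> FAULT, evict 1, frames=[3,2] (faults so far: 4)
  step 5: ref 6 -> FAULT, evict 3, frames=[6,2] (faults so far: 5)
  step 6: ref 2 -> HIT, frames=[6,2] (faults so far: 5)
  step 7: ref 6 -> HIT, frames=[6,2] (faults so far: 5)
  step 8: ref 6 -> HIT, frames=[6,2] (faults so far: 5)
  step 9: ref 5 -> FAULT, evict 2, frames=[6,5] (faults so far: 6)
  step 10: ref 5 -> HIT, frames=[6,5] (faults so far: 6)
  FIFO total faults: 6
--- LRU ---
  step 0: ref 6 -> FAULT, frames=[6,-] (faults so far: 1)
  step 1: ref 1 -> FAULT, frames=[6,1] (faults so far: 2)
  step 2: ref 6 -> HIT, frames=[6,1] (faults so far: 2)
  step 3: ref 3 -> FAULT, evict 1, frames=[6,3] (faults so far: 3)
  step 4: ref 2 -> FAULT, evict 6, frames=[2,3] (faults so far: 4)
  step 5: ref 6 -> FAULT, evict 3, frames=[2,6] (faults so far: 5)
  step 6: ref 2 -> HIT, frames=[2,6] (faults so far: 5)
  step 7: ref 6 -> HIT, frames=[2,6] (faults so far: 5)
  step 8: ref 6 -> HIT, frames=[2,6] (faults so far: 5)
  step 9: ref 5 -> FAULT, evict 2, frames=[5,6] (faults so far: 6)
  step 10: ref 5 -> HIT, frames=[5,6] (faults so far: 6)
  LRU total faults: 6
--- Optimal ---
  step 0: ref 6 -> FAULT, frames=[6,-] (faults so far: 1)
  step 1: ref 1 -> FAULT, frames=[6,1] (faults so far: 2)
  step 2: ref 6 -> HIT, frames=[6,1] (faults so far: 2)
  step 3: ref 3 -> FAULT, evict 1, frames=[6,3] (faults so far: 3)
  step 4: ref 2 -> FAULT, evict 3, frames=[6,2] (faults so far: 4)
  step 5: ref 6 -> HIT, frames=[6,2] (faults so far: 4)
  step 6: ref 2 -> HIT, frames=[6,2] (faults so far: 4)
  step 7: ref 6 -> HIT, frames=[6,2] (faults so far: 4)
  step 8: ref 6 -> HIT, frames=[6,2] (faults so far: 4)
  step 9: ref 5 -> FAULT, evict 2, frames=[6,5] (faults so far: 5)
  step 10: ref 5 -> HIT, frames=[6,5] (faults so far: 5)
  Optimal total faults: 5

Answer: 6 6 5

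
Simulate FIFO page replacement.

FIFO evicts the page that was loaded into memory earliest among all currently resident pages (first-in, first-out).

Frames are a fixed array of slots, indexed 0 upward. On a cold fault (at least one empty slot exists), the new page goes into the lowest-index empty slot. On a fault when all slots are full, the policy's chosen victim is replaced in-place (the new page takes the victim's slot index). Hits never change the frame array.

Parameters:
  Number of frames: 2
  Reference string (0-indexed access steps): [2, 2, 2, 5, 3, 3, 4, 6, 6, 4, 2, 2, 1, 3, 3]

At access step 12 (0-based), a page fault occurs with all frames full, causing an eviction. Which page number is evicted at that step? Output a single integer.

Answer: 6

Derivation:
Step 0: ref 2 -> FAULT, frames=[2,-]
Step 1: ref 2 -> HIT, frames=[2,-]
Step 2: ref 2 -> HIT, frames=[2,-]
Step 3: ref 5 -> FAULT, frames=[2,5]
Step 4: ref 3 -> FAULT, evict 2, frames=[3,5]
Step 5: ref 3 -> HIT, frames=[3,5]
Step 6: ref 4 -> FAULT, evict 5, frames=[3,4]
Step 7: ref 6 -> FAULT, evict 3, frames=[6,4]
Step 8: ref 6 -> HIT, frames=[6,4]
Step 9: ref 4 -> HIT, frames=[6,4]
Step 10: ref 2 -> FAULT, evict 4, frames=[6,2]
Step 11: ref 2 -> HIT, frames=[6,2]
Step 12: ref 1 -> FAULT, evict 6, frames=[1,2]
At step 12: evicted page 6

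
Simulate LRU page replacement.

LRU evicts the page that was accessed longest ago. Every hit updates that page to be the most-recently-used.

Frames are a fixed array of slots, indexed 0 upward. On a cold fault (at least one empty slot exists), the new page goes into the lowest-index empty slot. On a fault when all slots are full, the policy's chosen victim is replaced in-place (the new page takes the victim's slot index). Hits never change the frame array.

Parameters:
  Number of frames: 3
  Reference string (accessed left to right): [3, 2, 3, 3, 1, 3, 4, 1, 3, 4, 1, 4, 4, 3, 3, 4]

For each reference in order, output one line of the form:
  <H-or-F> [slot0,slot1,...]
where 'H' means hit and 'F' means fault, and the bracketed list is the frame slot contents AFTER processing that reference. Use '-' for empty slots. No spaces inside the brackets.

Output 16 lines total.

F [3,-,-]
F [3,2,-]
H [3,2,-]
H [3,2,-]
F [3,2,1]
H [3,2,1]
F [3,4,1]
H [3,4,1]
H [3,4,1]
H [3,4,1]
H [3,4,1]
H [3,4,1]
H [3,4,1]
H [3,4,1]
H [3,4,1]
H [3,4,1]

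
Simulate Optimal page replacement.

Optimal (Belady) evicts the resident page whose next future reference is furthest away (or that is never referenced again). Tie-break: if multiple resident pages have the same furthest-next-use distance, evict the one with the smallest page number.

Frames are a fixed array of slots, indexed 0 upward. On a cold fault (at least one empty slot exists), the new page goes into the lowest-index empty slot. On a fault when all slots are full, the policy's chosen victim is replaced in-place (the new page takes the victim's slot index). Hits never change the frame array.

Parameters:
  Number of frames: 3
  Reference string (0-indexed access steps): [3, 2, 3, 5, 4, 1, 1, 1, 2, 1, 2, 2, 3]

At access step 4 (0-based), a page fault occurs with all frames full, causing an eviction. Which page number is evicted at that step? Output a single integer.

Answer: 5

Derivation:
Step 0: ref 3 -> FAULT, frames=[3,-,-]
Step 1: ref 2 -> FAULT, frames=[3,2,-]
Step 2: ref 3 -> HIT, frames=[3,2,-]
Step 3: ref 5 -> FAULT, frames=[3,2,5]
Step 4: ref 4 -> FAULT, evict 5, frames=[3,2,4]
At step 4: evicted page 5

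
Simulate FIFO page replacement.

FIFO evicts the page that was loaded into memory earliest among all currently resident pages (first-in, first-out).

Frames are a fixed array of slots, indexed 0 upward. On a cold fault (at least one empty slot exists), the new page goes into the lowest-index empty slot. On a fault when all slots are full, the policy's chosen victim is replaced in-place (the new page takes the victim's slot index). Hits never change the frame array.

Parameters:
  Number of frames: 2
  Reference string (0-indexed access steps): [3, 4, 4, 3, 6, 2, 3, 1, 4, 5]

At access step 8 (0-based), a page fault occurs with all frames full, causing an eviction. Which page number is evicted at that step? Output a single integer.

Step 0: ref 3 -> FAULT, frames=[3,-]
Step 1: ref 4 -> FAULT, frames=[3,4]
Step 2: ref 4 -> HIT, frames=[3,4]
Step 3: ref 3 -> HIT, frames=[3,4]
Step 4: ref 6 -> FAULT, evict 3, frames=[6,4]
Step 5: ref 2 -> FAULT, evict 4, frames=[6,2]
Step 6: ref 3 -> FAULT, evict 6, frames=[3,2]
Step 7: ref 1 -> FAULT, evict 2, frames=[3,1]
Step 8: ref 4 -> FAULT, evict 3, frames=[4,1]
At step 8: evicted page 3

Answer: 3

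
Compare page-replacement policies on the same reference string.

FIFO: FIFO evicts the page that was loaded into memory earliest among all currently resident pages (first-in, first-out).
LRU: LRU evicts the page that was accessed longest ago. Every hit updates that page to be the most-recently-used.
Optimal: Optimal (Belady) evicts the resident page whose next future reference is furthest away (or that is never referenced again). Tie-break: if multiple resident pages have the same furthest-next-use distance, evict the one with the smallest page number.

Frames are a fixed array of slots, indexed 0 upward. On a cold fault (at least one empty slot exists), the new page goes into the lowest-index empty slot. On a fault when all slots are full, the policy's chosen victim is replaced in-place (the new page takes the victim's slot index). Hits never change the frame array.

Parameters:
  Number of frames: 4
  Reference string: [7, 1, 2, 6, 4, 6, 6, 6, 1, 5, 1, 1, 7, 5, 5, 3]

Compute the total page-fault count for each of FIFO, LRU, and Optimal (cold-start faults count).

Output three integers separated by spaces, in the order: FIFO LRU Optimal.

Answer: 9 8 7

Derivation:
--- FIFO ---
  step 0: ref 7 -> FAULT, frames=[7,-,-,-] (faults so far: 1)
  step 1: ref 1 -> FAULT, frames=[7,1,-,-] (faults so far: 2)
  step 2: ref 2 -> FAULT, frames=[7,1,2,-] (faults so far: 3)
  step 3: ref 6 -> FAULT, frames=[7,1,2,6] (faults so far: 4)
  step 4: ref 4 -> FAULT, evict 7, frames=[4,1,2,6] (faults so far: 5)
  step 5: ref 6 -> HIT, frames=[4,1,2,6] (faults so far: 5)
  step 6: ref 6 -> HIT, frames=[4,1,2,6] (faults so far: 5)
  step 7: ref 6 -> HIT, frames=[4,1,2,6] (faults so far: 5)
  step 8: ref 1 -> HIT, frames=[4,1,2,6] (faults so far: 5)
  step 9: ref 5 -> FAULT, evict 1, frames=[4,5,2,6] (faults so far: 6)
  step 10: ref 1 -> FAULT, evict 2, frames=[4,5,1,6] (faults so far: 7)
  step 11: ref 1 -> HIT, frames=[4,5,1,6] (faults so far: 7)
  step 12: ref 7 -> FAULT, evict 6, frames=[4,5,1,7] (faults so far: 8)
  step 13: ref 5 -> HIT, frames=[4,5,1,7] (faults so far: 8)
  step 14: ref 5 -> HIT, frames=[4,5,1,7] (faults so far: 8)
  step 15: ref 3 -> FAULT, evict 4, frames=[3,5,1,7] (faults so far: 9)
  FIFO total faults: 9
--- LRU ---
  step 0: ref 7 -> FAULT, frames=[7,-,-,-] (faults so far: 1)
  step 1: ref 1 -> FAULT, frames=[7,1,-,-] (faults so far: 2)
  step 2: ref 2 -> FAULT, frames=[7,1,2,-] (faults so far: 3)
  step 3: ref 6 -> FAULT, frames=[7,1,2,6] (faults so far: 4)
  step 4: ref 4 -> FAULT, evict 7, frames=[4,1,2,6] (faults so far: 5)
  step 5: ref 6 -> HIT, frames=[4,1,2,6] (faults so far: 5)
  step 6: ref 6 -> HIT, frames=[4,1,2,6] (faults so far: 5)
  step 7: ref 6 -> HIT, frames=[4,1,2,6] (faults so far: 5)
  step 8: ref 1 -> HIT, frames=[4,1,2,6] (faults so far: 5)
  step 9: ref 5 -> FAULT, evict 2, frames=[4,1,5,6] (faults so far: 6)
  step 10: ref 1 -> HIT, frames=[4,1,5,6] (faults so far: 6)
  step 11: ref 1 -> HIT, frames=[4,1,5,6] (faults so far: 6)
  step 12: ref 7 -> FAULT, evict 4, frames=[7,1,5,6] (faults so far: 7)
  step 13: ref 5 -> HIT, frames=[7,1,5,6] (faults so far: 7)
  step 14: ref 5 -> HIT, frames=[7,1,5,6] (faults so far: 7)
  step 15: ref 3 -> FAULT, evict 6, frames=[7,1,5,3] (faults so far: 8)
  LRU total faults: 8
--- Optimal ---
  step 0: ref 7 -> FAULT, frames=[7,-,-,-] (faults so far: 1)
  step 1: ref 1 -> FAULT, frames=[7,1,-,-] (faults so far: 2)
  step 2: ref 2 -> FAULT, frames=[7,1,2,-] (faults so far: 3)
  step 3: ref 6 -> FAULT, frames=[7,1,2,6] (faults so far: 4)
  step 4: ref 4 -> FAULT, evict 2, frames=[7,1,4,6] (faults so far: 5)
  step 5: ref 6 -> HIT, frames=[7,1,4,6] (faults so far: 5)
  step 6: ref 6 -> HIT, frames=[7,1,4,6] (faults so far: 5)
  step 7: ref 6 -> HIT, frames=[7,1,4,6] (faults so far: 5)
  step 8: ref 1 -> HIT, frames=[7,1,4,6] (faults so far: 5)
  step 9: ref 5 -> FAULT, evict 4, frames=[7,1,5,6] (faults so far: 6)
  step 10: ref 1 -> HIT, frames=[7,1,5,6] (faults so far: 6)
  step 11: ref 1 -> HIT, frames=[7,1,5,6] (faults so far: 6)
  step 12: ref 7 -> HIT, frames=[7,1,5,6] (faults so far: 6)
  step 13: ref 5 -> HIT, frames=[7,1,5,6] (faults so far: 6)
  step 14: ref 5 -> HIT, frames=[7,1,5,6] (faults so far: 6)
  step 15: ref 3 -> FAULT, evict 1, frames=[7,3,5,6] (faults so far: 7)
  Optimal total faults: 7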